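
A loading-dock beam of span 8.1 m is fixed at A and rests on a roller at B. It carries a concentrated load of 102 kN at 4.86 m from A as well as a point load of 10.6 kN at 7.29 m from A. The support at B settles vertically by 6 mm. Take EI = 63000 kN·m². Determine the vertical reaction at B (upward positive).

R_B = 50.95 kN

Take the reaction at B as the redundant and release it; the primary structure is a cantilever fixed at A.
Downward deflection at the released point B due to the loads:
  point load 102 at a = 4.86: Pa²(3L − a)/(6EI) = 7806/EI
  point load 10.6 at a = 7.29: Pa²(3L − a)/(6EI) = 1597/EI
  δ_0 = 9403/EI
Tip deflection under a unit load at B: L³/(3EI) = 177.1/EI.
With EI = 63000 kN·m²: δ_0 = 0.14925 m and δ_{BB} = 0.002812 m/kN.
Compatibility — the beam at B must follow the support down by 0.006 m: δ_0 − R_B·δ_{BB} = 0.006, so R_B = (0.14925 − 0.006)/0.002812 = 50.95 kN.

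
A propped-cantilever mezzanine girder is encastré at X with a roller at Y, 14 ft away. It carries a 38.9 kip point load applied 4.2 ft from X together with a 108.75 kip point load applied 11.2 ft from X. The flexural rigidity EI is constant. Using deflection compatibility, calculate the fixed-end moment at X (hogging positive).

Take the reaction at Y as the redundant and release it; the primary structure is a cantilever fixed at X.
Free-end deflection of the primary structure under the applied loading (downward +):
  point load 38.9 at a = 4.2: Pa²(3L − a)/(6EI) = 4323/EI
  point load 108.75 at a = 11.2: Pa²(3L − a)/(6EI) = 70027/EI
  δ_0 = 74350/EI
Flexibility coefficient — unit upward force at Y: δ_{YY} = L³/(3EI) = 914.7/EI.
The prop prevents deflection at Y: R_Y = δ_0/δ_{YY} = 74350/914.7 = 81.29 kip.
Moment equilibrium about X: M_X = Σ(load moments about X) − R_Y·L = 1381 − 81.29×14 = 243.4 kip·ft.

M_X = 243.4 kip·ft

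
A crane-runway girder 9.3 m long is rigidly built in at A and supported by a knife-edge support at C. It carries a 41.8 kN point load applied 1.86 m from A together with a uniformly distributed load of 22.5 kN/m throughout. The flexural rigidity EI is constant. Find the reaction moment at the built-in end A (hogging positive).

Release the roller at C. Primary structure: cantilever fixed at A.
Downward deflection at the released point C due to the loads:
  point load 41.8 at a = 1.86: Pa²(3L − a)/(6EI) = 627.6/EI
  UDL 22.5: wL⁴/(8EI) = 21039/EI
  δ_0 = 21667/EI
Flexibility coefficient — unit upward force at C: δ_{CC} = L³/(3EI) = 268.1/EI.
Compatibility at C: δ_0 − R_C·δ_{CC} = 0, so R_C = 21667/268.1 = 80.81 kN.
Moment equilibrium about A: M_A = Σ(load moments about A) − R_C·L = 1051 − 80.81×9.3 = 299.2 kN·m.

M_A = 299.2 kN·m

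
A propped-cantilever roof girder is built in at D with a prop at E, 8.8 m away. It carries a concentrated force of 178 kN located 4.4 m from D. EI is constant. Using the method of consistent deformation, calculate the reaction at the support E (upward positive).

R_E = 55.62 kN

Choose R_E as the redundant. The primary structure is the cantilever fixed at D.
Downward deflection at the released point E due to the loads:
  point load 178 at a = 4.4: Pa²(3L − a)/(6EI) = 12636/EI
Flexibility coefficient — unit upward force at E: δ_{EE} = L³/(3EI) = 227.2/EI.
The prop prevents deflection at E: R_E = δ_0/δ_{EE} = 12636/227.2 = 55.62 kN.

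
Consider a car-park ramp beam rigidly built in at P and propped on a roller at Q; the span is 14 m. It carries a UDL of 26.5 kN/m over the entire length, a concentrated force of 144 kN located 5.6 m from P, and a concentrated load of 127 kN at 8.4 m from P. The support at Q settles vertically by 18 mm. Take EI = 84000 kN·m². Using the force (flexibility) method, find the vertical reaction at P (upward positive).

Remove the prop at Q; the released (primary) structure is a cantilever built in at P.
Primary-structure tip deflection at Q by superposition:
  UDL 26.5: wL⁴/(8EI) = 127253/EI
  point load 144 at a = 5.6: Pa²(3L − a)/(6EI) = 27396/EI
  point load 127 at a = 8.4: Pa²(3L − a)/(6EI) = 50182/EI
  δ_0 = 204831/EI
Flexibility coefficient — unit upward force at Q: δ_{QQ} = L³/(3EI) = 914.7/EI.
With EI = 84000 kN·m²: δ_0 = 2.4385 m and δ_{QQ} = 0.010889 m/kN.
Compatibility — the beam at Q must follow the support down by 0.018 m: δ_0 − R_Q·δ_{QQ} = 0.018, so R_Q = (2.4385 − 0.018)/0.010889 = 222.3 kN.
Vertical equilibrium: R_P = ΣP − R_Q = 642 − 222.3 = 419.7 kN.

R_P = 419.7 kN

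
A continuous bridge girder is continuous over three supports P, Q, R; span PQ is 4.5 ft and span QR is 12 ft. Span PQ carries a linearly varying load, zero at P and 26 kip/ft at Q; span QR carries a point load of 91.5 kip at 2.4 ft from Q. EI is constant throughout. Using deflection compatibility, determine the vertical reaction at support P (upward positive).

R_P = -8.181 kip

Take M_Q as the redundant. Released structure: two simple spans PQ and QR with a hinge at Q.
End slopes at the hinge Q, treating each span as simply supported:
  span PQ: triangular load, peak 26: w₀L³/(45EI) = 52.65/EI
  span QR: point load 91.5 at a = 2.4: Pab(L + b)/(6LEI) = 632.4/EI
  relative rotation θ_0 = (52.65 + 632.4)/EI = 685.1/EI
A unit hogging moment at Q produces rotation L₁/(3EI) + L₂/(3EI) = 5.5/EI.
Slope continuity at Q: θ_0 = M_Q·5.5/EI, so M_Q = 685.1/5.5 = 124.6 kip·ft (hogging).
Span PQ, ΣM about P with M_Q applied at Q: R_Q^{PQ}·4.5 = 175.5 + 124.6, so R_Q^{PQ} = 66.68 kip and R_P = 58.5 − 66.68 = -8.181 kip.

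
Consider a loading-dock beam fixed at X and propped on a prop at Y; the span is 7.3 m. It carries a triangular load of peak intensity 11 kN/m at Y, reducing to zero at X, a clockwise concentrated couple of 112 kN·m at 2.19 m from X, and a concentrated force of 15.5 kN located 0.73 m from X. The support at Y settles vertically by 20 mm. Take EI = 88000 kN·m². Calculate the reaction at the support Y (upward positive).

Remove the prop at Y; the released (primary) structure is a cantilever built in at X.
Downward deflection at the released point Y due to the loads:
  triangular load, peak 11 at the free end: 11w₀L⁴/(120EI) = 2863/EI
  clockwise couple 112 at a = 2.19: M₀a(2L − a)/(2EI) = 1522/EI
  point load 15.5 at a = 0.73: Pa²(3L − a)/(6EI) = 29.14/EI
  δ_0 = 4415/EI
Flexibility coefficient — unit upward force at Y: δ_{YY} = L³/(3EI) = 129.7/EI.
With EI = 88000 kN·m²: δ_0 = 0.050166 m and δ_{YY} = 0.001474 m/kN.
Compatibility — the beam at Y must follow the support down by 0.02 m: δ_0 − R_Y·δ_{YY} = 0.02, so R_Y = (0.050166 − 0.02)/0.001474 = 20.47 kN.

R_Y = 20.47 kN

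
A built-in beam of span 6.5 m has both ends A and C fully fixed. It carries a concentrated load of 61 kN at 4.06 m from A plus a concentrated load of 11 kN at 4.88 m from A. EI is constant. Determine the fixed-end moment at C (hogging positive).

M_C = 68.11 kN·m

Release both end moments; the primary structure is a simply-supported span AC with redundants M_A and M_C.
Simple-span end rotations at A and C under the given loads:
  at A: point load 61 at a = 4.06: Pab(L + b)/(6LEI) = 138.5/EI
  at C: point load 61 at a = 4.06: Pab(L + a)/(6LEI) = 163.6/EI
  at A: point load 11 at a = 4.88: Pab(L + b)/(6LEI) = 18.11/EI
  at C: point load 11 at a = 4.88: Pab(L + a)/(6LEI) = 25.37/EI
  θ_A0 = 156.6/EI,  θ_C0 = 189/EI
Flexibility coefficients: a unit moment at one end gives L/(3EI) there and L/(6EI) at the far end, so f₁₁ = f₂₂ = 2.167/EI and f₁₂ = f₂₁ = 1.083/EI.
Compatibility — zero rotation at each built-in end:
  2.167 M_A + 1.083 M_C = 156.6
  1.083 M_A + 2.167 M_C = 189
Solving the pair gives M_A = 38.23 kN·m and M_C = 68.11 kN·m (hogging).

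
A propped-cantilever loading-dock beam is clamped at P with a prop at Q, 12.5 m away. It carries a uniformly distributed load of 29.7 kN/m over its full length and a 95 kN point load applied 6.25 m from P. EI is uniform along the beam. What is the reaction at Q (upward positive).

Take the reaction at Q as the redundant and release it; the primary structure is a cantilever fixed at P.
Deflection at Q on the released cantilever, summing each load's contribution:
  UDL 29.7: wL⁴/(8EI) = 90637/EI
  point load 95 at a = 6.25: Pa²(3L − a)/(6EI) = 19328/EI
  δ_0 = 109965/EI
Flexibility coefficient — unit upward force at Q: δ_{QQ} = L³/(3EI) = 651/EI.
The prop prevents deflection at Q: R_Q = δ_0/δ_{QQ} = 109965/651 = 168.9 kN.

R_Q = 168.9 kN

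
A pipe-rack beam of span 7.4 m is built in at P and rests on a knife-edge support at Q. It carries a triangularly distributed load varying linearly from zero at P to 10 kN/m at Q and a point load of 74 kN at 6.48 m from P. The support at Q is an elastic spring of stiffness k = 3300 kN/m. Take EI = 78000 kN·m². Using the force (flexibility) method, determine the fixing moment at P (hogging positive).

M_P = 154.3 kN·m

Choose R_Q as the redundant. The primary structure is the cantilever fixed at P.
Downward deflection at the released point Q due to the loads:
  triangular load, peak 10 at the free end: 11w₀L⁴/(120EI) = 2749/EI
  point load 74 at a = 6.48: Pa²(3L − a)/(6EI) = 8141/EI
  δ_0 = 10890/EI
Tip deflection under a unit load at Q: L³/(3EI) = 135.1/EI.
With EI = 78000 kN·m²: δ_0 = 0.13961 m and δ_{QQ} = 0.001732 m/kN.
Compatibility — the spring shortens by R_Q/k under the reaction it provides: δ_0 − R_Q·δ_{QQ} = R_Q/k. With 1/k = 0.000303 m/kN, R_Q = δ_0 / (δ_{QQ} + 1/k) = 0.13961 / (0.001732 + 0.000303) = 68.61 kN.
Moment equilibrium about P: M_P = Σ(load moments about P) − R_Q·L = 662.1 − 68.61×7.4 = 154.3 kN·m.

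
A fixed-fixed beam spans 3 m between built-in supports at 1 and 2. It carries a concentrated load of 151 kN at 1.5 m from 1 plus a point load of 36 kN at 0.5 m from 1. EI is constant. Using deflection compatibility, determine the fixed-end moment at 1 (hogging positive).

M_1 = 69.12 kN·m

Take the two fixed-end moments M_1, M_2 as redundants; the released structure is the simple span 12.
On the primary (simply-supported) span, the end slopes from the loading are:
  at 1: point load 151 at a = 1.5: Pab(L + b)/(6LEI) = 84.94/EI
  at 2: point load 151 at a = 1.5: Pab(L + a)/(6LEI) = 84.94/EI
  at 1: point load 36 at a = 0.5: Pab(L + b)/(6LEI) = 13.75/EI
  at 2: point load 36 at a = 0.5: Pab(L + a)/(6LEI) = 8.75/EI
  θ_10 = 98.69/EI,  θ_20 = 93.69/EI
Flexibility coefficients: a unit moment at one end gives L/(3EI) there and L/(6EI) at the far end, so f₁₁ = f₂₂ = 1/EI and f₁₂ = f₂₁ = 0.5/EI.
Compatibility — zero rotation at each built-in end:
  1 M_1 + 0.5 M_2 = 98.69
  0.5 M_1 + 1 M_2 = 93.69
Solving the pair gives M_1 = 69.12 kN·m and M_2 = 59.12 kN·m (hogging).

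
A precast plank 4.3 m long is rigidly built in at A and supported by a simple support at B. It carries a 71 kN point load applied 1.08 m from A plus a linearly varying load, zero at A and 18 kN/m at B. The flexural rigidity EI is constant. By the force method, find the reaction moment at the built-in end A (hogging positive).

Take the reaction at B as the redundant and release it; the primary structure is a cantilever fixed at A.
Free-end deflection of the primary structure under the applied loading (downward +):
  point load 71 at a = 1.08: Pa²(3L − a)/(6EI) = 163.1/EI
  triangular load, peak 18 at the free end: 11w₀L⁴/(120EI) = 564.1/EI
  δ_0 = 727.2/EI
Flexibility coefficient — unit upward force at B: δ_{BB} = L³/(3EI) = 26.5/EI.
Compatibility at B: δ_0 − R_B·δ_{BB} = 0, so R_B = 727.2/26.5 = 27.44 kN.
Moment equilibrium about A: M_A = Σ(load moments about A) − R_B·L = 187.6 − 27.44×4.3 = 69.62 kN·m.

M_A = 69.62 kN·m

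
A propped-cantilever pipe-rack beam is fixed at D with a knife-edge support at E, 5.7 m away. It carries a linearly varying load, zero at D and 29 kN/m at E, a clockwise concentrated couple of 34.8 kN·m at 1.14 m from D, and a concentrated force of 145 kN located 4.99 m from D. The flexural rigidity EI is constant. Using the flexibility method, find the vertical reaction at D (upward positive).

R_D = 60.85 kN

Release the roller at E. Primary structure: cantilever fixed at D.
Downward deflection at the released point E due to the loads:
  triangular load, peak 29 at the free end: 11w₀L⁴/(120EI) = 2806/EI
  clockwise couple 34.8 at a = 1.14: M₀a(2L − a)/(2EI) = 203.5/EI
  point load 145 at a = 4.99: Pa²(3L − a)/(6EI) = 7287/EI
  δ_0 = 10297/EI
Tip deflection under a unit load at E: L³/(3EI) = 61.73/EI.
Compatibility at E: δ_0 − R_E·δ_{EE} = 0, so R_E = 10297/61.73 = 166.8 kN.
Vertical equilibrium: R_D = ΣP − R_E = 227.7 − 166.8 = 60.85 kN.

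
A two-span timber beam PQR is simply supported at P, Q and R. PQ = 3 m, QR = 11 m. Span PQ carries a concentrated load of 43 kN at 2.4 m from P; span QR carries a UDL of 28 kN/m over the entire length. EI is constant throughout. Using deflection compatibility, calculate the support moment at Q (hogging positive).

Insert a hinge at Q; M_Q is the redundant, and each span becomes simply supported.
Rotations at Q on the released spans (each span's end-slope, ×1/EI):
  span PQ: point load 43 at a = 2.4: Pab(L + a)/(6LEI) = 18.58/EI
  span QR: UDL 28: wL³/(24EI) = 1553/EI
  relative rotation θ_0 = (18.58 + 1553)/EI = 1571/EI
A unit hogging moment at Q produces rotation L₁/(3EI) + L₂/(3EI) = 4.667/EI.
Slope continuity at Q: θ_0 = M_Q·4.667/EI, so M_Q = 1571/4.667 = 336.7 kN·m (hogging).

M_Q = 336.7 kN·m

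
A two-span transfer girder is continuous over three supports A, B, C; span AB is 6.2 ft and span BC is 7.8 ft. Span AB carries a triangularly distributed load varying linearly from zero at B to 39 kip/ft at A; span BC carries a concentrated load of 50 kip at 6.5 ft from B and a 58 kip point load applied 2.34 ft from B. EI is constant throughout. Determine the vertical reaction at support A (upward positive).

R_A = 64.26 kip

Release continuity at B by inserting a hinge; the redundant is the internal moment M_B. The primary structure is two simply-supported spans AB and BC.
Rotations at B on the released spans (each span's end-slope, ×1/EI):
  span AB: triangular load, peak 39: 7w₀L³/(360EI) = 180.7/EI
  span BC: point load 50 at a = 6.5: Pab(L + b)/(6LEI) = 82.15/EI
  span BC: point load 58 at a = 2.34: Pab(L + b)/(6LEI) = 210/EI
  relative rotation θ_0 = (180.7 + 292.1)/EI = 472.8/EI
A unit hogging moment at B produces rotation L₁/(3EI) + L₂/(3EI) = 4.667/EI.
Slope continuity at B: θ_0 = M_B·4.667/EI, so M_B = 472.8/4.667 = 101.3 kip·ft (hogging).
Span AB, ΣM about A with M_B applied at B: R_B^{AB}·6.2 = 249.9 + 101.3, so R_B^{AB} = 56.64 kip and R_A = 120.9 − 56.64 = 64.26 kip.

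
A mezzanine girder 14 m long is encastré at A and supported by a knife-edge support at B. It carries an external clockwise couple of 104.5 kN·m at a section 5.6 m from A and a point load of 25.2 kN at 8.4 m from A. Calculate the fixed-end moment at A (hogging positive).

Choose R_B as the redundant. The primary structure is the cantilever fixed at A.
Downward deflection at the released point B due to the loads:
  clockwise couple 104.5 at a = 5.6: M₀a(2L − a)/(2EI) = 6554/EI
  point load 25.2 at a = 8.4: Pa²(3L − a)/(6EI) = 9957/EI
  δ_0 = 16512/EI
Tip deflection under a unit load at B: L³/(3EI) = 914.7/EI.
The prop prevents deflection at B: R_B = δ_0/δ_{BB} = 16512/914.7 = 18.05 kN.
Moment equilibrium about A: M_A = Σ(load moments about A) − R_B·L = 316.2 − 18.05×14 = 63.45 kN·m.

M_A = 63.45 kN·m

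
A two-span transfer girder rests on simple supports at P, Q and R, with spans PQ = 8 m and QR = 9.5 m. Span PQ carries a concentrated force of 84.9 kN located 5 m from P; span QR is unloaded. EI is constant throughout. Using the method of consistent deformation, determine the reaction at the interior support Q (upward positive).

Insert a hinge at Q; M_Q is the redundant, and each span becomes simply supported.
Rotations at Q on the released spans (each span's end-slope, ×1/EI):
  span PQ: point load 84.9 at a = 5: Pab(L + a)/(6LEI) = 344.9/EI
  relative rotation θ_0 = (344.9 + 0)/EI = 344.9/EI
A unit hogging moment at Q produces rotation L₁/(3EI) + L₂/(3EI) = 5.833/EI.
Slope continuity at Q: θ_0 = M_Q·5.833/EI, so M_Q = 344.9/5.833 = 59.13 kN·m (hogging).
Span PQ, ΣM about P with M_Q applied at Q: R_Q^{PQ}·8 = 424.5 + 59.13, so R_Q^{PQ} = 60.45 kN and R_P = 84.9 − 60.45 = 24.45 kN.
Span QR, ΣM about R: R_Q^{QR}·9.5 = 0 + 59.13, so R_Q^{QR} = 6.224 kN and R_R = 0 − 6.224 = -6.224 kN.
R_Q = 60.45 + 6.224 = 66.68 kN.

R_Q = 66.68 kN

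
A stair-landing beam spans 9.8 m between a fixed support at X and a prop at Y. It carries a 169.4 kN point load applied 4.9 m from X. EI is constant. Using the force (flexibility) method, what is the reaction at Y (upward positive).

Choose R_Y as the redundant. The primary structure is the cantilever fixed at X.
Downward deflection at the released point Y due to the loads:
  point load 169.4 at a = 4.9: Pa²(3L − a)/(6EI) = 16608/EI
Tip deflection under a unit load at Y: L³/(3EI) = 313.7/EI.
The prop prevents deflection at Y: R_Y = δ_0/δ_{YY} = 16608/313.7 = 52.94 kN.

R_Y = 52.94 kN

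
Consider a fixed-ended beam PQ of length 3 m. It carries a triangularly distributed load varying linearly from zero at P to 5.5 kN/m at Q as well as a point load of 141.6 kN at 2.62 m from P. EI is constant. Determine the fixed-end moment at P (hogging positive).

M_P = 7.602 kN·m

Release both end moments; the primary structure is a simply-supported span PQ with redundants M_P and M_Q.
On the primary (simply-supported) span, the end slopes from the loading are:
  at P: triangular load, peak 5.5: 7w₀L³/(360EI) = 2.888/EI
  at Q: triangular load, peak 5.5: w₀L³/(45EI) = 3.3/EI
  at P: point load 141.6 at a = 2.62: Pab(L + b)/(6LEI) = 26.47/EI
  at Q: point load 141.6 at a = 2.62: Pab(L + a)/(6LEI) = 44.02/EI
  θ_P0 = 29.36/EI,  θ_Q0 = 47.32/EI
Flexibility coefficients: a unit moment at one end gives L/(3EI) there and L/(6EI) at the far end, so f₁₁ = f₂₂ = 1/EI and f₁₂ = f₂₁ = 0.5/EI.
Compatibility — zero rotation at each built-in end:
  1 M_P + 0.5 M_Q = 29.36
  0.5 M_P + 1 M_Q = 47.32
Solving the pair gives M_P = 7.602 kN·m and M_Q = 43.51 kN·m (hogging).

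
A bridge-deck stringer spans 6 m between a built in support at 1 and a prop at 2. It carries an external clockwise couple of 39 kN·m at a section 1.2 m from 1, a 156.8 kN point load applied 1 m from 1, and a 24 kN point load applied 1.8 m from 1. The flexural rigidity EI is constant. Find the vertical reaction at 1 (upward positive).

Remove the prop at 2; the released (primary) structure is a cantilever built in at 1.
Primary-structure tip deflection at 2 by superposition:
  clockwise couple 39 at a = 1.2: M₀a(2L − a)/(2EI) = 252.7/EI
  point load 156.8 at a = 1: Pa²(3L − a)/(6EI) = 444.3/EI
  point load 24 at a = 1.8: Pa²(3L − a)/(6EI) = 210/EI
  δ_0 = 906.9/EI
Flexibility coefficient — unit upward force at 2: δ_{22} = L³/(3EI) = 72/EI.
Compatibility at 2: δ_0 − R_2·δ_{22} = 0, so R_2 = 906.9/72 = 12.6 kN.
Vertical equilibrium: R_1 = ΣP − R_2 = 180.8 − 12.6 = 168.2 kN.

R_1 = 168.2 kN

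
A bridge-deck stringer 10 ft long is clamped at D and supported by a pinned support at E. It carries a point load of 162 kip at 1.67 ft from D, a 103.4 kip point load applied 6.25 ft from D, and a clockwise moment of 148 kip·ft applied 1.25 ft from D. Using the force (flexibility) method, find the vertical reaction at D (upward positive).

R_D = 205.8 kip

Remove the prop at E; the released (primary) structure is a cantilever built in at D.
Primary-structure tip deflection at E by superposition:
  point load 162 at a = 1.67: Pa²(3L − a)/(6EI) = 2133/EI
  point load 103.4 at a = 6.25: Pa²(3L − a)/(6EI) = 15988/EI
  clockwise couple 148 at a = 1.25: M₀a(2L − a)/(2EI) = 1734/EI
  δ_0 = 19856/EI
Tip deflection under a unit load at E: L³/(3EI) = 333.3/EI.
The prop prevents deflection at E: R_E = δ_0/δ_{EE} = 19856/333.3 = 59.57 kip.
Vertical equilibrium: R_D = ΣP − R_E = 265.4 − 59.57 = 205.8 kip.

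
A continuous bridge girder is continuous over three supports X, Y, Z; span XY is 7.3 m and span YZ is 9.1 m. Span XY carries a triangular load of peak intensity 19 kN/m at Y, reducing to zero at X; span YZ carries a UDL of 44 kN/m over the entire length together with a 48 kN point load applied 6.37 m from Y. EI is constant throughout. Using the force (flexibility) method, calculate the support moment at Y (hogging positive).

Take M_Y as the redundant. Released structure: two simple spans XY and YZ with a hinge at Y.
Rotations at Y on the released spans (each span's end-slope, ×1/EI):
  span XY: triangular load, peak 19: w₀L³/(45EI) = 164.3/EI
  span YZ: UDL 44: wL³/(24EI) = 1382/EI
  span YZ: point load 48 at a = 6.37: Pab(L + b)/(6LEI) = 180.9/EI
  relative rotation θ_0 = (164.3 + 1562)/EI = 1727/EI
A unit hogging moment at Y produces rotation L₁/(3EI) + L₂/(3EI) = 5.467/EI.
Slope continuity at Y: θ_0 = M_Y·5.467/EI, so M_Y = 1727/5.467 = 315.9 kN·m (hogging).

M_Y = 315.9 kN·m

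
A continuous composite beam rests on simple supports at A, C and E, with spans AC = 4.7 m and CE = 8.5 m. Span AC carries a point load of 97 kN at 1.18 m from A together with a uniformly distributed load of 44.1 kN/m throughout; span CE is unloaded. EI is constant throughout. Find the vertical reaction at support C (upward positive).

R_C = 148.6 kN

Release continuity at C by inserting a hinge; the redundant is the internal moment M_C. The primary structure is two simply-supported spans AC and CE.
Discontinuity in slope at C on the released structure — sum the simple-span end rotations:
  span AC: point load 97 at a = 1.18: Pab(L + a)/(6LEI) = 84.01/EI
  span AC: UDL 44.1: wL³/(24EI) = 190.8/EI
  relative rotation θ_0 = (274.8 + 0)/EI = 274.8/EI
A unit hogging moment at C produces rotation L₁/(3EI) + L₂/(3EI) = 4.4/EI.
Compatibility: M_C·(L₁+L₂)/(3EI) = θ_0, giving M_C = 62.45 kN·m (hogging).
Span AC, ΣM about A with M_C applied at C: R_C^{AC}·4.7 = 601.5 + 62.45, so R_C^{AC} = 141.3 kN and R_A = 304.3 − 141.3 = 163 kN.
Span CE, ΣM about E: R_C^{CE}·8.5 = 0 + 62.45, so R_C^{CE} = 7.347 kN and R_E = 0 − 7.347 = -7.347 kN.
R_C = 141.3 + 7.347 = 148.6 kN.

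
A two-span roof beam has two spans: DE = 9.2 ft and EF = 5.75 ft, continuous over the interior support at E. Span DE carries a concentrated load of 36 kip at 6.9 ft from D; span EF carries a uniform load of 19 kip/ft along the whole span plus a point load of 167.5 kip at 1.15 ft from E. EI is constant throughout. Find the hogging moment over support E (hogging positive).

M_E = 117 kip·ft

Release continuity at E by inserting a hinge; the redundant is the internal moment M_E. The primary structure is two simply-supported spans DE and EF.
Rotations at E on the released spans (each span's end-slope, ×1/EI):
  span DE: point load 36 at a = 6.9: Pab(L + a)/(6LEI) = 166.6/EI
  span EF: UDL 19: wL³/(24EI) = 150.5/EI
  span EF: point load 167.5 at a = 1.15: Pab(L + b)/(6LEI) = 265.8/EI
  relative rotation θ_0 = (166.6 + 416.3)/EI = 583/EI
A unit hogging moment at E produces rotation L₁/(3EI) + L₂/(3EI) = 4.983/EI.
Slope continuity at E: θ_0 = M_E·4.983/EI, so M_E = 583/4.983 = 117 kip·ft (hogging).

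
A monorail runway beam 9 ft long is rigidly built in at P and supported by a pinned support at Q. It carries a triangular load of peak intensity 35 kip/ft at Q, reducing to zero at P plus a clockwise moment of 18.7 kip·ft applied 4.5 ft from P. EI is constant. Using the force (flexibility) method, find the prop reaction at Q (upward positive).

Remove the prop at Q; the released (primary) structure is a cantilever built in at P.
Primary-structure tip deflection at Q by superposition:
  triangular load, peak 35 at the free end: 11w₀L⁴/(120EI) = 21050/EI
  clockwise couple 18.7 at a = 4.5: M₀a(2L − a)/(2EI) = 568/EI
  δ_0 = 21618/EI
Tip deflection under a unit load at Q: L³/(3EI) = 243/EI.
Compatibility at Q: δ_0 − R_Q·δ_{QQ} = 0, so R_Q = 21618/243 = 88.96 kip.

R_Q = 88.96 kip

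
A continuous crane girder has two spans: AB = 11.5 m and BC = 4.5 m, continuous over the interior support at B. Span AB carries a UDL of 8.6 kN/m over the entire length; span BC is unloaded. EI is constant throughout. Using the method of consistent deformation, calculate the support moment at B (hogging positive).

Release continuity at B by inserting a hinge; the redundant is the internal moment M_B. The primary structure is two simply-supported spans AB and BC.
Discontinuity in slope at B on the released structure — sum the simple-span end rotations:
  span AB: UDL 8.6: wL³/(24EI) = 545/EI
  relative rotation θ_0 = (545 + 0)/EI = 545/EI
A unit hogging moment at B produces rotation L₁/(3EI) + L₂/(3EI) = 5.333/EI.
Compatibility: M_B·(L₁+L₂)/(3EI) = θ_0, giving M_B = 102.2 kN·m (hogging).

M_B = 102.2 kN·m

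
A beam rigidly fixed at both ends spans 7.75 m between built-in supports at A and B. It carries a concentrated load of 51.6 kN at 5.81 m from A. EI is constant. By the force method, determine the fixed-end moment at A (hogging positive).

M_A = 18.79 kN·m

Take the two fixed-end moments M_A, M_B as redundants; the released structure is the simple span AB.
End rotations of the released simple span under the applied load (×1/EI):
  at A: point load 51.6 at a = 5.81: Pab(L + b)/(6LEI) = 121.2/EI
  at B: point load 51.6 at a = 5.81: Pab(L + a)/(6LEI) = 169.6/EI
  θ_A0 = 121.2/EI,  θ_B0 = 169.6/EI
Flexibility coefficients: a unit moment at one end gives L/(3EI) there and L/(6EI) at the far end, so f₁₁ = f₂₂ = 2.583/EI and f₁₂ = f₂₁ = 1.292/EI.
Compatibility — zero rotation at each built-in end:
  2.583 M_A + 1.292 M_B = 121.2
  1.292 M_A + 2.583 M_B = 169.6
Solving the pair gives M_A = 18.79 kN·m and M_B = 56.26 kN·m (hogging).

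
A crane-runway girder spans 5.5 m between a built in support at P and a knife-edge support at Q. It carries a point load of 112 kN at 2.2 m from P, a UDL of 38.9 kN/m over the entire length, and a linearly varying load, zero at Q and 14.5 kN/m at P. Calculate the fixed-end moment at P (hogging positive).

M_P = 294.6 kN·m

Take the reaction at Q as the redundant and release it; the primary structure is a cantilever fixed at P.
Downward deflection at the released point Q due to the loads:
  point load 112 at a = 2.2: Pa²(3L − a)/(6EI) = 1292/EI
  UDL 38.9: wL⁴/(8EI) = 4449/EI
  triangular load, peak 14.5 at the fixed end: w₀L⁴/(30EI) = 442.3/EI
  δ_0 = 6184/EI
Tip deflection under a unit load at Q: L³/(3EI) = 55.46/EI.
The prop prevents deflection at Q: R_Q = δ_0/δ_{QQ} = 6184/55.46 = 111.5 kN.
Moment equilibrium about P: M_P = Σ(load moments about P) − R_Q·L = 907.9 − 111.5×5.5 = 294.6 kN·m.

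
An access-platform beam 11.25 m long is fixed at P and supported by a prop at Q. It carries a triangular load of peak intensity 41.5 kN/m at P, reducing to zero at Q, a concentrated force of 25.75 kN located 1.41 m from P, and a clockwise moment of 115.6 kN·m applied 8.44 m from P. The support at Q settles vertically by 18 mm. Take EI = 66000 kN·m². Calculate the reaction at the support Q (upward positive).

R_Q = 59.22 kN

Release the roller at Q. Primary structure: cantilever fixed at P.
Free-end deflection of the primary structure under the applied loading (downward +):
  triangular load, peak 41.5 at the fixed end: w₀L⁴/(30EI) = 22158/EI
  point load 25.75 at a = 1.41: Pa²(3L − a)/(6EI) = 275.9/EI
  clockwise couple 115.6 at a = 8.44: M₀a(2L − a)/(2EI) = 6859/EI
  δ_0 = 29293/EI
Tip deflection under a unit load at Q: L³/(3EI) = 474.6/EI.
With EI = 66000 kN·m²: δ_0 = 0.44384 m and δ_{QQ} = 0.007191 m/kN.
Compatibility — the beam at Q must follow the support down by 0.018 m: δ_0 − R_Q·δ_{QQ} = 0.018, so R_Q = (0.44384 − 0.018)/0.007191 = 59.22 kN.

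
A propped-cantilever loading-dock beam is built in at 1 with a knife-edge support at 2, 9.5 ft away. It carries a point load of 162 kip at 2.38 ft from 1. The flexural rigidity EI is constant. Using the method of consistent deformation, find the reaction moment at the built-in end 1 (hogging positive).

M_1 = 252.8 kip·ft

Choose R_2 as the redundant. The primary structure is the cantilever fixed at 1.
Free-end deflection of the primary structure under the applied loading (downward +):
  point load 162 at a = 2.38: Pa²(3L − a)/(6EI) = 3995/EI
Tip deflection under a unit load at 2: L³/(3EI) = 285.8/EI.
The prop prevents deflection at 2: R_2 = δ_0/δ_{22} = 3995/285.8 = 13.98 kip.
Moment equilibrium about 1: M_1 = Σ(load moments about 1) − R_2·L = 385.6 − 13.98×9.5 = 252.8 kip·ft.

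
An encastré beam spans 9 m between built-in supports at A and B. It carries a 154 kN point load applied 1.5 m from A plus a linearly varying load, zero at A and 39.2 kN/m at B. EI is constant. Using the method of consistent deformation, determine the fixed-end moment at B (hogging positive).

M_B = 190.8 kN·m

Take the two fixed-end moments M_A, M_B as redundants; the released structure is the simple span AB.
End rotations of the released simple span under the applied load (×1/EI):
  at A: point load 154 at a = 1.5: Pab(L + b)/(6LEI) = 529.4/EI
  at B: point load 154 at a = 1.5: Pab(L + a)/(6LEI) = 336.9/EI
  at A: triangular load, peak 39.2: 7w₀L³/(360EI) = 555.7/EI
  at B: triangular load, peak 39.2: w₀L³/(45EI) = 635/EI
  θ_A0 = 1085/EI,  θ_B0 = 971.9/EI
Flexibility coefficients: a unit moment at one end gives L/(3EI) there and L/(6EI) at the far end, so f₁₁ = f₂₂ = 3/EI and f₁₂ = f₂₁ = 1.5/EI.
Compatibility — zero rotation at each built-in end:
  3 M_A + 1.5 M_B = 1085
  1.5 M_A + 3 M_B = 971.9
Solving the pair gives M_A = 266.3 kN·m and M_B = 190.8 kN·m (hogging).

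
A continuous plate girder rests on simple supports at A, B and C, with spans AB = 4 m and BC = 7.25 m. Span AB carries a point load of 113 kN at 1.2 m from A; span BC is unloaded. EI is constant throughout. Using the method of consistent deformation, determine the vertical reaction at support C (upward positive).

Release continuity at B by inserting a hinge; the redundant is the internal moment M_B. The primary structure is two simply-supported spans AB and BC.
Discontinuity in slope at B on the released structure — sum the simple-span end rotations:
  span AB: point load 113 at a = 1.2: Pab(L + a)/(6LEI) = 82.26/EI
  relative rotation θ_0 = (82.26 + 0)/EI = 82.26/EI
A unit hogging moment at B produces rotation L₁/(3EI) + L₂/(3EI) = 3.75/EI.
Compatibility: M_B·(L₁+L₂)/(3EI) = θ_0, giving M_B = 21.94 kN·m (hogging).
Span BC, ΣM about C: R_B^{BC}·7.25 = 0 + 21.94, so R_B^{BC} = 3.026 kN and R_C = 0 − 3.026 = -3.026 kN.

R_C = -3.026 kN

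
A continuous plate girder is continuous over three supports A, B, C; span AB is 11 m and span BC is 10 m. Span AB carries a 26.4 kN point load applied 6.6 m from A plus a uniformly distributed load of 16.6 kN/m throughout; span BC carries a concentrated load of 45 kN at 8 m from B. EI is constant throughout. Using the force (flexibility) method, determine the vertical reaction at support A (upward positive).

R_A = 85.38 kN

Insert a hinge at B; M_B is the redundant, and each span becomes simply supported.
Discontinuity in slope at B on the released structure — sum the simple-span end rotations:
  span AB: point load 26.4 at a = 6.6: Pab(L + a)/(6LEI) = 204.4/EI
  span AB: UDL 16.6: wL³/(24EI) = 920.6/EI
  span BC: point load 45 at a = 8: Pab(L + b)/(6LEI) = 144/EI
  relative rotation θ_0 = (1125 + 144)/EI = 1269/EI
A unit hogging moment at B produces rotation L₁/(3EI) + L₂/(3EI) = 7/EI.
Slope continuity at B: θ_0 = M_B·7/EI, so M_B = 1269/7 = 181.3 kN·m (hogging).
Span AB, ΣM about A with M_B applied at B: R_B^{AB}·11 = 1179 + 181.3, so R_B^{AB} = 123.6 kN and R_A = 209 − 123.6 = 85.38 kN.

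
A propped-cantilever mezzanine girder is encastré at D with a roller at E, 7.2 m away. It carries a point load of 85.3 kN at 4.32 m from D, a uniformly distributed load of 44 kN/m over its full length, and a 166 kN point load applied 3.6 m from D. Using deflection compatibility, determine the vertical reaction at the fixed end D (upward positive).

R_D = 360.6 kN

Remove the prop at E; the released (primary) structure is a cantilever built in at D.
Primary-structure tip deflection at E by superposition:
  point load 85.3 at a = 4.32: Pa²(3L − a)/(6EI) = 4585/EI
  UDL 44: wL⁴/(8EI) = 14781/EI
  point load 166 at a = 3.6: Pa²(3L − a)/(6EI) = 6454/EI
  δ_0 = 25819/EI
Tip deflection under a unit load at E: L³/(3EI) = 124.4/EI.
Compatibility at E: δ_0 − R_E·δ_{EE} = 0, so R_E = 25819/124.4 = 207.5 kN.
Vertical equilibrium: R_D = ΣP − R_E = 568.1 − 207.5 = 360.6 kN.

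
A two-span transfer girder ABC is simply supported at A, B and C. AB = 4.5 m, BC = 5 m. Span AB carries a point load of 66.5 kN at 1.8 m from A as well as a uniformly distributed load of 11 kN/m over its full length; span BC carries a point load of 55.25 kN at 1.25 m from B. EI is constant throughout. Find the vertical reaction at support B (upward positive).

Release continuity at B by inserting a hinge; the redundant is the internal moment M_B. The primary structure is two simply-supported spans AB and BC.
Rotations at B on the released spans (each span's end-slope, ×1/EI):
  span AB: point load 66.5 at a = 1.8: Pab(L + a)/(6LEI) = 75.41/EI
  span AB: UDL 11: wL³/(24EI) = 41.77/EI
  span BC: point load 55.25 at a = 1.25: Pab(L + b)/(6LEI) = 75.54/EI
  relative rotation θ_0 = (117.2 + 75.54)/EI = 192.7/EI
A unit hogging moment at B produces rotation L₁/(3EI) + L₂/(3EI) = 3.167/EI.
Slope continuity at B: θ_0 = M_B·3.167/EI, so M_B = 192.7/3.167 = 60.86 kN·m (hogging).
Span AB, ΣM about A with M_B applied at B: R_B^{AB}·4.5 = 231.1 + 60.86, so R_B^{AB} = 64.87 kN and R_A = 116 − 64.87 = 51.13 kN.
Span BC, ΣM about C: R_B^{BC}·5 = 207.2 + 60.86, so R_B^{BC} = 53.61 kN and R_C = 55.25 − 53.61 = 1.641 kN.
R_B = 64.87 + 53.61 = 118.5 kN.

R_B = 118.5 kN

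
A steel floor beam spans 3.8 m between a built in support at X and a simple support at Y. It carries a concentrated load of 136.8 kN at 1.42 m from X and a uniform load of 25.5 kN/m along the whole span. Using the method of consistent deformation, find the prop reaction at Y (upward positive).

R_Y = 61.42 kN

Release the roller at Y. Primary structure: cantilever fixed at X.
Downward deflection at the released point Y due to the loads:
  point load 136.8 at a = 1.42: Pa²(3L − a)/(6EI) = 458.8/EI
  UDL 25.5: wL⁴/(8EI) = 664.6/EI
  δ_0 = 1123/EI
Flexibility coefficient — unit upward force at Y: δ_{YY} = L³/(3EI) = 18.29/EI.
Compatibility at Y: δ_0 − R_Y·δ_{YY} = 0, so R_Y = 1123/18.29 = 61.42 kN.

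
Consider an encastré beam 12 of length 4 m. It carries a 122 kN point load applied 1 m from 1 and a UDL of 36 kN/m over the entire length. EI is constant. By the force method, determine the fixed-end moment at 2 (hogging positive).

Release both end moments; the primary structure is a simply-supported span 12 with redundants M_1 and M_2.
Simple-span end rotations at 1 and 2 under the given loads:
  at 1: point load 122 at a = 1: Pab(L + b)/(6LEI) = 106.8/EI
  at 2: point load 122 at a = 1: Pab(L + a)/(6LEI) = 76.25/EI
  at 1: UDL 36: wL³/(24EI) = 96/EI
  at 2: UDL 36: wL³/(24EI) = 96/EI
  θ_10 = 202.8/EI,  θ_20 = 172.2/EI
Flexibility coefficients: a unit moment at one end gives L/(3EI) there and L/(6EI) at the far end, so f₁₁ = f₂₂ = 1.333/EI and f₁₂ = f₂₁ = 0.6667/EI.
Compatibility — zero rotation at each built-in end:
  1.333 M_1 + 0.6667 M_2 = 202.8
  0.6667 M_1 + 1.333 M_2 = 172.2
Solving the pair gives M_1 = 116.6 kN·m and M_2 = 70.88 kN·m (hogging).

M_2 = 70.88 kN·m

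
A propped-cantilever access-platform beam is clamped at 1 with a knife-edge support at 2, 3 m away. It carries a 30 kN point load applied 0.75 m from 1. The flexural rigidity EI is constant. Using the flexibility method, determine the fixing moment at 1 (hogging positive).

M_1 = 14.77 kN·m

Choose R_2 as the redundant. The primary structure is the cantilever fixed at 1.
Downward deflection at the released point 2 due to the loads:
  point load 30 at a = 0.75: Pa²(3L − a)/(6EI) = 23.2/EI
Tip deflection under a unit load at 2: L³/(3EI) = 9/EI.
The prop prevents deflection at 2: R_2 = δ_0/δ_{22} = 23.2/9 = 2.578 kN.
Moment equilibrium about 1: M_1 = Σ(load moments about 1) − R_2·L = 22.5 − 2.578×3 = 14.77 kN·m.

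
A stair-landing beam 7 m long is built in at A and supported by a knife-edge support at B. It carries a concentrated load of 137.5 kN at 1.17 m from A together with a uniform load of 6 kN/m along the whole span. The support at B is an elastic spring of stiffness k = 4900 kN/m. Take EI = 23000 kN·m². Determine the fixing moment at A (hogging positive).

M_A = 165.4 kN·m

Choose R_B as the redundant. The primary structure is the cantilever fixed at A.
Free-end deflection of the primary structure under the applied loading (downward +):
  point load 137.5 at a = 1.17: Pa²(3L − a)/(6EI) = 622.1/EI
  UDL 6: wL⁴/(8EI) = 1801/EI
  δ_0 = 2423/EI
Tip deflection under a unit load at B: L³/(3EI) = 114.3/EI.
With EI = 23000 kN·m²: δ_0 = 0.10534 m and δ_{BB} = 0.004971 m/kN.
Compatibility — the spring shortens by R_B/k under the reaction it provides: δ_0 − R_B·δ_{BB} = R_B/k. With 1/k = 0.000204 m/kN, R_B = δ_0 / (δ_{BB} + 1/k) = 0.10534 / (0.004971 + 0.000204) = 20.36 kN.
Moment equilibrium about A: M_A = Σ(load moments about A) − R_B·L = 307.9 − 20.36×7 = 165.4 kN·m.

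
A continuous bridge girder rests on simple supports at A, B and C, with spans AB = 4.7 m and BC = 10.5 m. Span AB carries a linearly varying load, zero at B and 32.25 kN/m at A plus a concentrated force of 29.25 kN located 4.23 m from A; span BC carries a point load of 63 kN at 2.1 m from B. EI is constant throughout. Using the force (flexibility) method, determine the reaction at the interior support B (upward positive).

Take M_B as the redundant. Released structure: two simple spans AB and BC with a hinge at B.
Rotations at B on the released spans (each span's end-slope, ×1/EI):
  span AB: triangular load, peak 32.25: 7w₀L³/(360EI) = 65.11/EI
  span AB: point load 29.25 at a = 4.23: Pab(L + a)/(6LEI) = 18.41/EI
  span BC: point load 63 at a = 2.1: Pab(L + b)/(6LEI) = 333.4/EI
  relative rotation θ_0 = (83.52 + 333.4)/EI = 416.9/EI
A unit hogging moment at B produces rotation L₁/(3EI) + L₂/(3EI) = 5.067/EI.
Compatibility: M_B·(L₁+L₂)/(3EI) = θ_0, giving M_B = 82.29 kN·m (hogging).
Span AB, ΣM about A with M_B applied at B: R_B^{AB}·4.7 = 242.5 + 82.29, so R_B^{AB} = 69.1 kN and R_A = 105 − 69.1 = 35.94 kN.
Span BC, ΣM about C: R_B^{BC}·10.5 = 529.2 + 82.29, so R_B^{BC} = 58.24 kN and R_C = 63 − 58.24 = 4.763 kN.
R_B = 69.1 + 58.24 = 127.3 kN.

R_B = 127.3 kN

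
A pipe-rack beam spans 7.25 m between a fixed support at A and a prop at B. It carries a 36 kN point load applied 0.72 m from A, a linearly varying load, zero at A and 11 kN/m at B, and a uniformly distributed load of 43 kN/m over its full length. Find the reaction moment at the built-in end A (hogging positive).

Choose R_B as the redundant. The primary structure is the cantilever fixed at A.
Downward deflection at the released point B due to the loads:
  point load 36 at a = 0.72: Pa²(3L − a)/(6EI) = 65.41/EI
  triangular load, peak 11 at the free end: 11w₀L⁴/(120EI) = 2786/EI
  UDL 43: wL⁴/(8EI) = 14850/EI
  δ_0 = 17701/EI
Flexibility coefficient — unit upward force at B: δ_{BB} = L³/(3EI) = 127/EI.
Compatibility at B: δ_0 − R_B·δ_{BB} = 0, so R_B = 17701/127 = 139.4 kN.
Moment equilibrium about A: M_A = Σ(load moments about A) − R_B·L = 1349 − 139.4×7.25 = 338.4 kN·m.

M_A = 338.4 kN·m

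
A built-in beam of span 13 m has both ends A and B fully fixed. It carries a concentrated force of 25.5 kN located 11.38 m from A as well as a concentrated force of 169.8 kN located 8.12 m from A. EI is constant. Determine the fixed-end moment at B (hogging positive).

M_B = 354.9 kN·m

Take the two fixed-end moments M_A, M_B as redundants; the released structure is the simple span AB.
End rotations of the released simple span under the applied load (×1/EI):
  at A: point load 25.5 at a = 11.38: Pab(L + b)/(6LEI) = 88.12/EI
  at B: point load 25.5 at a = 11.38: Pab(L + a)/(6LEI) = 146.9/EI
  at A: point load 169.8 at a = 8.12: Pab(L + b)/(6LEI) = 1542/EI
  at B: point load 169.8 at a = 8.12: Pab(L + a)/(6LEI) = 1822/EI
  θ_A0 = 1630/EI,  θ_B0 = 1969/EI
Flexibility coefficients: a unit moment at one end gives L/(3EI) there and L/(6EI) at the far end, so f₁₁ = f₂₂ = 4.333/EI and f₁₂ = f₂₁ = 2.167/EI.
Compatibility — zero rotation at each built-in end:
  4.333 M_A + 2.167 M_B = 1630
  2.167 M_A + 4.333 M_B = 1969
Solving the pair gives M_A = 198.8 kN·m and M_B = 354.9 kN·m (hogging).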